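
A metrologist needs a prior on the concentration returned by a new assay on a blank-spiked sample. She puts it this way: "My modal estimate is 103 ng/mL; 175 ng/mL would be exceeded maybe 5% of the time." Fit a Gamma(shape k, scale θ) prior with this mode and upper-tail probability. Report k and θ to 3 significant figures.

Gamma(k,θ) with k>1 has mode (k−1)θ, so θ = 103/(k−1).
Need P(X < 175) = 0.95 with θ tied to k this way. Start at k = 2, θ = 103: P(X<175) ≈ 0.506.
Too low — raise k to concentrate. Iterating converges to k ≈ 10.9.
Then θ = 103/(10.9−1) ≈ 10.4.

k ≈ 10.9, θ ≈ 10.4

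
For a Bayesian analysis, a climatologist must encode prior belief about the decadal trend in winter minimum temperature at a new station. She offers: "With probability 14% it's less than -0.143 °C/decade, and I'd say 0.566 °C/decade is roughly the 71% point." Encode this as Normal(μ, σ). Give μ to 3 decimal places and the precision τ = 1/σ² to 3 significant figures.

The p-quantile of Normal(μ,σ) is μ + z_p·σ, with z_{0.14} = -1.08 and z_{0.71} = 0.5534.
Eliminate σ: μ = (z₂·x₁ − z₁·x₂)/(z₂ − z₁) = (0.5534·-0.143 − (-1.08)·0.566)/1.634 = 0.326.
Then σ = (x₂ − x₁)/(z₂ − z₁) = (0.566 − -0.143)/1.634 = 0.434.
Precision τ = 1/σ² = 1/0.434² = 5.31.

μ = 0.326, τ = 5.31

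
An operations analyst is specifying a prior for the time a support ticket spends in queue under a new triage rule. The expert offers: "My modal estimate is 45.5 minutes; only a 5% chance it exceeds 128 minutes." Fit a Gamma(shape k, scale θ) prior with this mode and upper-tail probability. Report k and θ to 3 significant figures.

Gamma(k,θ) with k>1 has mode (k−1)θ, so θ = 45.5/(k−1).
Need P(X < 128) = 0.95 with θ tied to k this way. Start at k = 2, θ = 45.5: P(X<128) ≈ 0.771.
Too low — raise k to concentrate. Iterating converges to k ≈ 3.5.
Then θ = 45.5/(3.5−1) ≈ 18.2.

k ≈ 3.5, θ ≈ 18.2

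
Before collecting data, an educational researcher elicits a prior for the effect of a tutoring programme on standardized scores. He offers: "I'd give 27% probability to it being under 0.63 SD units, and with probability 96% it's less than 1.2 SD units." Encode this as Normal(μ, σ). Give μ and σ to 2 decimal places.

The p-quantile of Normal(μ,σ) is μ + z_p·σ, with z_{0.27} = -0.6128 and z_{0.96} = 1.751.
Eliminate σ: μ = (z₂·x₁ − z₁·x₂)/(z₂ − z₁) = (1.751·0.63 − (-0.6128)·1.2)/2.363 = 0.78.
Then σ = (x₂ − x₁)/(z₂ − z₁) = (1.2 − 0.63)/2.363 = 0.24.

μ = 0.78, σ = 0.24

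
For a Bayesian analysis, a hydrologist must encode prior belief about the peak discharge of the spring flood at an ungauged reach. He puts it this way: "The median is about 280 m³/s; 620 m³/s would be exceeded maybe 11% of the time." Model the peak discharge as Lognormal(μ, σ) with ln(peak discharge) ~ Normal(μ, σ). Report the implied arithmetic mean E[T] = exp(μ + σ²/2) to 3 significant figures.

If T ~ Lognormal(μ,σ) then ln T ~ Normal(μ,σ), so the p-quantile of ln T is μ + z_p·σ.
ln(280) = 5.635 and ln(620) = 6.43; z_{0.5} = 0, z_{0.89} = 1.227.
σ = (6.43 − 5.635)/(1.227 − (0)) = 0.648.
μ = 5.635 − (0)·0.648 = 5.635.
E[T] = exp(μ + σ²/2) = exp(5.635 + 0.2100) = 345 m³/s.

E[T] ≈ 345 m³/s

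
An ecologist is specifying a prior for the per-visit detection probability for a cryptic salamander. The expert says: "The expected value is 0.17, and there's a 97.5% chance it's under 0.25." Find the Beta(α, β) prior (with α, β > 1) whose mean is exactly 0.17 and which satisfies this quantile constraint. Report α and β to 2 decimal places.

α ≈ 16.66, β ≈ 81.34

With mean 0.17 fixed, write α = 0.17s, β = 0.83s where s = α+β.
Need P(θ < 0.25) = 0.975 under Beta(0.17s, 0.83s). Normal approximation: (q−m)/√(m(1−m)/s) ≈ z_{0.975} = 1.96, so s ≈ 0.17·0.83·(1.96)²/(0.25−0.17)² = 84.7.
At s = 84.7: P(θ<0.25) ≈ 0.966. Adjusting to match 0.975 gives s ≈ 98.00.
So α = 0.17·98.00 ≈ 16.66, β = 0.83·98.00 ≈ 81.34.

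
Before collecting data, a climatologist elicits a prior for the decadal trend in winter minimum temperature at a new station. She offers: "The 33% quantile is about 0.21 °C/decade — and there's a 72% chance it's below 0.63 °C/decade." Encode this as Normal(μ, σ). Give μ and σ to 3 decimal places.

The p-quantile of Normal(μ,σ) is μ + z_p·σ, with z_{0.33} = -0.4399 and z_{0.72} = 0.5828.
Eliminate σ: μ = (z₂·x₁ − z₁·x₂)/(z₂ − z₁) = (0.5828·0.21 − (-0.4399)·0.63)/1.023 = 0.391.
Then σ = (x₂ − x₁)/(z₂ − z₁) = (0.63 − 0.21)/1.023 = 0.411.

μ = 0.391, σ = 0.411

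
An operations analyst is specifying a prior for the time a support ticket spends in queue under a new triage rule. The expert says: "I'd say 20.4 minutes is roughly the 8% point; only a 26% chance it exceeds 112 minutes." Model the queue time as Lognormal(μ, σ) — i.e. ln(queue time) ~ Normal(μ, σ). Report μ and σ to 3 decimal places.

μ ≈ 4.184, σ ≈ 0.831

If T ~ Lognormal(μ,σ) then ln T ~ Normal(μ,σ), so the p-quantile of ln T is μ + z_p·σ.
ln(20.4) = 3.016 and ln(112) = 4.718; z_{0.08} = -1.405, z_{0.74} = 0.6433.
σ = (4.718 − 3.016)/(0.6433 − (-1.405)) = 0.831.
μ = 3.016 − (-1.405)·0.831 = 4.184.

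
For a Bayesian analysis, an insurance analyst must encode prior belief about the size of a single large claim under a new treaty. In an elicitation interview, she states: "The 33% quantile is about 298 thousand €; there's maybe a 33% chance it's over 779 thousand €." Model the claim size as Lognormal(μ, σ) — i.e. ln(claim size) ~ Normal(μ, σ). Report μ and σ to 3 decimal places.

μ ≈ 6.178, σ ≈ 1.092

If T ~ Lognormal(μ,σ) then ln T ~ Normal(μ,σ), so the p-quantile of ln T is μ + z_p·σ.
ln(298) = 5.697 and ln(779) = 6.658; z_{0.33} = -0.4399, z_{0.67} = 0.4399.
σ = (6.658 − 5.697)/(0.4399 − (-0.4399)) = 1.092.
μ = 5.697 − (-0.4399)·1.092 = 6.178.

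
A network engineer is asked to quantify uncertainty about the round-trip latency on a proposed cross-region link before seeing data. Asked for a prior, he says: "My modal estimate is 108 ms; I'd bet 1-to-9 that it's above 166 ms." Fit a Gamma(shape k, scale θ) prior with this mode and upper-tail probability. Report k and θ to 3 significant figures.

Gamma(k,θ) with k>1 has mode (k−1)θ, so θ = 108/(k−1).
Need P(X < 166) = 0.9 with θ tied to k this way. Start at k = 2, θ = 108: P(X<166) ≈ 0.454.
Too low — raise k to concentrate. Iterating converges to k ≈ 11.1.
Then θ = 108/(11.1−1) ≈ 10.7.

k ≈ 11.1, θ ≈ 10.7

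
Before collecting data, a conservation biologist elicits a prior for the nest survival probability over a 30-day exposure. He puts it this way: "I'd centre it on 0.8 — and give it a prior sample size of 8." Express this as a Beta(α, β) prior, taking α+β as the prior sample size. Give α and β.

Under the effective-sample-size interpretation, Beta(α, β) has prior mean α/(α+β) and prior sample size α+β.
So α+β = 8 and α/(α+β) = 0.8, giving α = 0.8·8 = 6.4 and β = 8 − 6.4 = 1.6.

α = 6.4, β = 1.6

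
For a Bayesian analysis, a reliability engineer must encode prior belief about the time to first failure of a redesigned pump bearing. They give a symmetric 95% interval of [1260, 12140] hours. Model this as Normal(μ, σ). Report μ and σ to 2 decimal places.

A symmetric 95% interval runs μ ± z·σ with z = 1.96.
Half-width = 5440, so σ = 5440/1.96 = 2775.56.
μ is the interval midpoint, 6700.00.

μ = 6700.00, σ = 2775.56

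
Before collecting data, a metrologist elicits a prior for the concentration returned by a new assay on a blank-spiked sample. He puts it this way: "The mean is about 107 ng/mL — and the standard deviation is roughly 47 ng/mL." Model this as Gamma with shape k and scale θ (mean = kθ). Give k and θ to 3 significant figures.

k ≈ 5.18, θ ≈ 20.6

For Gamma(k, scale θ): mean = kθ, variance = kθ², so CV = 1/√k.
CV = SD/mean = 47/107 = 0.4393, hence k = 1/CV² = 5.18.
Then θ = mean/k = 107/5.18 = 20.6.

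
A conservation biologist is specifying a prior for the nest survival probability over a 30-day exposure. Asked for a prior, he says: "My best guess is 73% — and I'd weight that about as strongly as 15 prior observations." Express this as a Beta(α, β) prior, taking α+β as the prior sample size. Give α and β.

α = 10.95, β = 4.05

Under the effective-sample-size interpretation, Beta(α, β) has prior mean α/(α+β) and prior sample size α+β.
So α+β = 15 and α/(α+β) = 0.73, giving α = 0.73·15 = 10.95 and β = 15 − 10.95 = 4.05.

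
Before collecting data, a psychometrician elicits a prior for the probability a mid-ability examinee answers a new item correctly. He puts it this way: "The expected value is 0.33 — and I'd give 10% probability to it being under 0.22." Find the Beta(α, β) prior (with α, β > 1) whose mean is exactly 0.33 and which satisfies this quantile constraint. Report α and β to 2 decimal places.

With mean 0.33 fixed, write α = 0.33s, β = 0.67s where s = α+β.
Need P(θ < 0.22) = 0.1 under Beta(0.33s, 0.67s). Normal approximation: (q−m)/√(m(1−m)/s) ≈ z_{0.1} = -1.28, so s ≈ 0.33·0.67·(-1.28)²/(0.22−0.33)² = 30.0.
At s = 30.0: P(θ<0.22) ≈ 0.092. Adjusting to match 0.1 gives s ≈ 28.08.
So α = 0.33·28.08 ≈ 9.27, β = 0.67·28.08 ≈ 18.81.

α ≈ 9.27, β ≈ 18.81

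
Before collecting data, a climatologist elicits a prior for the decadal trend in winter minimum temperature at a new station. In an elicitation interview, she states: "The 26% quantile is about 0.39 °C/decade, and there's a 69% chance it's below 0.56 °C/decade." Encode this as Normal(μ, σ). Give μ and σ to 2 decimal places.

μ = 0.49, σ = 0.15

For Normal(μ,σ), the p-quantile is μ + z_p·σ. Here z_{0.26} = -0.6433, z_{0.69} = 0.4959.
So 0.39 = μ − 0.6433σ and 0.56 = μ + 0.4959σ.
Subtracting: σ = (0.56 − 0.39)/(0.4959 − (-0.6433)) = 0.15.
Then μ = 0.39 − (-0.6433)·0.15 = 0.49.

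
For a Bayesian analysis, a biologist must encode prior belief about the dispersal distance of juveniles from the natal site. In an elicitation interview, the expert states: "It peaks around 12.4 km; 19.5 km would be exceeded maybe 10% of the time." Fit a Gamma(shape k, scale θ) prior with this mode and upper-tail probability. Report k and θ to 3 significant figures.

Gamma(k,θ) with k>1 has mode (k−1)θ, so θ = 12.4/(k−1).
Need P(X < 19.5) = 0.9 with θ tied to k this way. Start at k = 2, θ = 12.4: P(X<19.5) ≈ 0.466.
Too low — raise k to concentrate. Iterating converges to k ≈ 10.1.
Then θ = 12.4/(10.1−1) ≈ 1.36.

k ≈ 10.1, θ ≈ 1.36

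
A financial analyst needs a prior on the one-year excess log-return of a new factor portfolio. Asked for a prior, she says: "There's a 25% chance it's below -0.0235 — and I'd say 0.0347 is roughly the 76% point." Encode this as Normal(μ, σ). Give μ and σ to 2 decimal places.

μ = 0.00, σ = 0.04

For Normal(μ,σ), the p-quantile is μ + z_p·σ. Here z_{0.25} = -0.6745, z_{0.76} = 0.7063.
So -0.0235 = μ − 0.6745σ and 0.0347 = μ + 0.7063σ.
Subtracting: σ = (0.0347 − -0.0235)/(0.7063 − (-0.6745)) = 0.04.
Then μ = -0.0235 − (-0.6745)·0.04 = 0.00.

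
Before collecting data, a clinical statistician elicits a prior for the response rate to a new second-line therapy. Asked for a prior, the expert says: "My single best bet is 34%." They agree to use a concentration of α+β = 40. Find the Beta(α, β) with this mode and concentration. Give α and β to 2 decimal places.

α = 13.92, β = 26.08

For α,β > 1 the Beta mode is (α−1)/(α+β−2). With α+β = 40, the mode is (α−1)/38.
Set (α−1)/38 = 0.34 → α = 1 + 0.34·38 = 13.92.
β = 40 − α = 26.08.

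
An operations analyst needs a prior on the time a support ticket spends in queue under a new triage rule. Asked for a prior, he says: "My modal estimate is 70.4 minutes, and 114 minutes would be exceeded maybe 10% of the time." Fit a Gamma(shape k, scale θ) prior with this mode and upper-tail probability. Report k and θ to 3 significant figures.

k ≈ 9.1, θ ≈ 8.69

Gamma(k,θ) with k>1 has mode (k−1)θ, so θ = 70.4/(k−1).
Need P(X < 114) = 0.9 with θ tied to k this way. Start at k = 2, θ = 70.4: P(X<114) ≈ 0.481.
Too low — raise k to concentrate. Iterating converges to k ≈ 9.1.
Then θ = 70.4/(9.1−1) ≈ 8.69.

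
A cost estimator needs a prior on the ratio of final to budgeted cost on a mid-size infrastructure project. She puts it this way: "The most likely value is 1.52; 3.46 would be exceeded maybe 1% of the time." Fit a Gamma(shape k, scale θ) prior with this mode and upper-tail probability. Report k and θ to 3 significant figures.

k ≈ 8.08, θ ≈ 0.215

Gamma(k,θ) with k>1 has mode (k−1)θ, so θ = 1.52/(k−1).
Need P(X < 3.46) = 0.99 with θ tied to k this way. Start at k = 2, θ = 1.52: P(X<3.46) ≈ 0.664.
Too low — raise k to concentrate. Iterating converges to k ≈ 8.08.
Then θ = 1.52/(8.08−1) ≈ 0.215.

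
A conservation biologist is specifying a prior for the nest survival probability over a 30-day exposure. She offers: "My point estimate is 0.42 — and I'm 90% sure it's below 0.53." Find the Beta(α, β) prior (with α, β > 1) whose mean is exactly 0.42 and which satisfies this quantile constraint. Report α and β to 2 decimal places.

α ≈ 14.01, β ≈ 19.34

With mean 0.42 fixed, write α = 0.42s, β = 0.58s where s = α+β.
Need P(θ < 0.53) = 0.9 under Beta(0.42s, 0.58s). Normal approximation: (q−m)/√(m(1−m)/s) ≈ z_{0.9} = 1.28, so s ≈ 0.42·0.58·(1.28)²/(0.53−0.42)² = 33.1.
At s = 33.1: P(θ<0.53) ≈ 0.899. Adjusting to match 0.9 gives s ≈ 33.35.
So α = 0.42·33.35 ≈ 14.01, β = 0.58·33.35 ≈ 19.34.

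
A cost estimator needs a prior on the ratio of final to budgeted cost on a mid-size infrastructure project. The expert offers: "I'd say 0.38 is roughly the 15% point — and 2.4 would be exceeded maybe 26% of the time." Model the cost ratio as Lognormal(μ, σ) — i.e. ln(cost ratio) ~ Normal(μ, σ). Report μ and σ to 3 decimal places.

If T ~ Lognormal(μ,σ) then ln T ~ Normal(μ,σ), so the p-quantile of ln T is μ + z_p·σ.
ln(0.38) = -0.9676 and ln(2.4) = 0.8755; z_{0.15} = -1.036, z_{0.74} = 0.6433.
σ = (0.8755 − -0.9676)/(0.6433 − (-1.036)) = 1.097.
μ = -0.9676 − (-1.036)·1.097 = 0.170.

μ ≈ 0.170, σ ≈ 1.097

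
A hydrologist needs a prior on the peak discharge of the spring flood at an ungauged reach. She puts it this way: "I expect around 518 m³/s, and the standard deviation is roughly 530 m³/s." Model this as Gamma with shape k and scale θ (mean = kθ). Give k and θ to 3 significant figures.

k ≈ 0.955, θ ≈ 542

For Gamma(k, scale θ): mean = kθ, variance = kθ², so CV = 1/√k.
CV = SD/mean = 530/518 = 1.023, hence k = 1/CV² = 0.955.
Then θ = mean/k = 518/0.955 = 542.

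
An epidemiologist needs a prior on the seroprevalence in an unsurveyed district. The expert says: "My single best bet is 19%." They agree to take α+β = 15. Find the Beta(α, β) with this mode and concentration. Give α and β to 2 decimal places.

α = 3.47, β = 11.53

For α,β > 1 the Beta mode is (α−1)/(α+β−2). With α+β = 15, the mode is (α−1)/13.
Set (α−1)/13 = 0.19 → α = 1 + 0.19·13 = 3.47.
β = 15 − α = 11.53.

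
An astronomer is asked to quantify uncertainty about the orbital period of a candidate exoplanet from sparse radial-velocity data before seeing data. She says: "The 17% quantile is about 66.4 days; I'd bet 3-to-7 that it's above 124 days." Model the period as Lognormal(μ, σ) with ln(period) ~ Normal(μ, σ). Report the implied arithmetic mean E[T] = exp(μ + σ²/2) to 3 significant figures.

If T ~ Lognormal(μ,σ) then ln T ~ Normal(μ,σ), so the p-quantile of ln T is μ + z_p·σ.
ln(66.4) = 4.196 and ln(124) = 4.82; z_{0.17} = -0.9542, z_{0.7} = 0.5244.
σ = (4.82 − 4.196)/(0.5244 − (-0.9542)) = 0.422.
μ = 4.196 − (-0.9542)·0.422 = 4.599.
E[T] = exp(μ + σ²/2) = exp(4.599 + 0.0892) = 109 days.

E[T] ≈ 109 days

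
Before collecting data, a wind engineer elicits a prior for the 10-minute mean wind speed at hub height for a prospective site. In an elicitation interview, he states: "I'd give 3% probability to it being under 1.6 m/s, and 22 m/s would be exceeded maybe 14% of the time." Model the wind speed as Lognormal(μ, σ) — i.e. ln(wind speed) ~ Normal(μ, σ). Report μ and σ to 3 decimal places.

If T ~ Lognormal(μ,σ) then ln T ~ Normal(μ,σ), so the p-quantile of ln T is μ + z_p·σ.
ln(1.6) = 0.47 and ln(22) = 3.091; z_{0.03} = -1.881, z_{0.86} = 1.08.
σ = (3.091 − 0.47)/(1.08 − (-1.881)) = 0.885.
μ = 0.47 − (-1.881)·0.885 = 2.135.

μ ≈ 2.135, σ ≈ 0.885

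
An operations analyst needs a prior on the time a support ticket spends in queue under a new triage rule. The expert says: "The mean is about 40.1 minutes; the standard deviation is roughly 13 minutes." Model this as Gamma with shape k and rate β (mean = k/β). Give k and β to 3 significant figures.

For Gamma(k, rate β): mean = k/β, variance = k/β², so CV = 1/√k.
CV = SD/mean = 13/40.1 = 0.3242, hence k = 1/CV² = 9.51.
Then β = k/mean = 9.51/40.1 = 0.237.

k ≈ 9.51, β ≈ 0.237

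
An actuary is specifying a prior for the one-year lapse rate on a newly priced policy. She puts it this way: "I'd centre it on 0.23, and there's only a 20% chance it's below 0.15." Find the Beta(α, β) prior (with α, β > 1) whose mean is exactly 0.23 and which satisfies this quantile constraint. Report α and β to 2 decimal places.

α ≈ 4.68, β ≈ 15.67

With mean 0.23 fixed, write α = 0.23s, β = 0.77s where s = α+β.
Need P(θ < 0.15) = 0.2 under Beta(0.23s, 0.77s). Normal approximation: (q−m)/√(m(1−m)/s) ≈ z_{0.2} = -0.842, so s ≈ 0.23·0.77·(-0.842)²/(0.15−0.23)² = 19.6.
At s = 19.6: P(θ<0.15) ≈ 0.206. Adjusting to match 0.2 gives s ≈ 20.35.
So α = 0.23·20.35 ≈ 4.68, β = 0.77·20.35 ≈ 15.67.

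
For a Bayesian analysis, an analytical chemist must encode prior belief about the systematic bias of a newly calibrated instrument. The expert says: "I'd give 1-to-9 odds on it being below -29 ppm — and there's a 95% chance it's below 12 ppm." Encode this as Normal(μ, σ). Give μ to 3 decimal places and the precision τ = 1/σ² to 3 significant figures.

μ = -11.045, τ = 0.00509

For Normal(μ,σ), the p-quantile is μ + z_p·σ. Here z_{0.1} = -1.282, z_{0.95} = 1.645.
So -29 = μ − 1.282σ and 12 = μ + 1.645σ.
Subtracting: σ = (12 − -29)/(1.645 − (-1.282)) = 14.010.
Then μ = -29 − (-1.282)·14.010 = -11.045.
Precision τ = 1/σ² = 1/14.01² = 0.00509.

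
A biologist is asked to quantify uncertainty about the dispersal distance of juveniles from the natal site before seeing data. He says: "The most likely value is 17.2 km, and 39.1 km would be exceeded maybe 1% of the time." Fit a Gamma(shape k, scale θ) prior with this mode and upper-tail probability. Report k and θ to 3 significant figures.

Gamma(k,θ) with k>1 has mode (k−1)θ, so θ = 17.2/(k−1).
Need P(X < 39.1) = 0.99 with θ tied to k this way. Start at k = 2, θ = 17.2: P(X<39.1) ≈ 0.663.
Too low — raise k to concentrate. Iterating converges to k ≈ 8.1.
Then θ = 17.2/(8.1−1) ≈ 2.42.

k ≈ 8.1, θ ≈ 2.42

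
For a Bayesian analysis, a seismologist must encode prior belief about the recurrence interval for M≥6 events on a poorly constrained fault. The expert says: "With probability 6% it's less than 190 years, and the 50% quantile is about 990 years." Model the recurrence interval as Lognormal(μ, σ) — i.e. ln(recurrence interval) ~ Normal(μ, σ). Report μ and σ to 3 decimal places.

μ ≈ 6.898, σ ≈ 1.062

If T ~ Lognormal(μ,σ) then ln T ~ Normal(μ,σ), so the p-quantile of ln T is μ + z_p·σ.
ln(190) = 5.247 and ln(990) = 6.898; z_{0.06} = -1.555, z_{0.5} = 0.
σ = (6.898 − 5.247)/(0 − (-1.555)) = 1.062.
μ = 5.247 − (-1.555)·1.062 = 6.898.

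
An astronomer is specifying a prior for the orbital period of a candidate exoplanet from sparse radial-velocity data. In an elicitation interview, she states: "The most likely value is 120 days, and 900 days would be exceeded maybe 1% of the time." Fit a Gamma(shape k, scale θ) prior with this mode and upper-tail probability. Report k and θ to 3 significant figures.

k ≈ 1.85, θ ≈ 142

Gamma(k,θ) with k>1 has mode (k−1)θ, so θ = 120/(k−1).
Need P(X < 900) = 0.99 with θ tied to k this way. Start at k = 2, θ = 120: P(X<900) ≈ 0.995.
Too high — lower k to spread out. Iterating converges to k ≈ 1.85.
Then θ = 120/(1.85−1) ≈ 142.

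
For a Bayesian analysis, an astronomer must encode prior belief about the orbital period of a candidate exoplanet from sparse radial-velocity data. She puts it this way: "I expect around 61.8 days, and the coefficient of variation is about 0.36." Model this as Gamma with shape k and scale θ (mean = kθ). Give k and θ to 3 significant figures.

k ≈ 7.72, θ ≈ 8.01

For Gamma(k, scale θ): mean = kθ, variance = kθ², so CV = 1/√k.
CV = 0.36, hence k = 1/CV² = 7.72.
Then θ = mean/k = 61.8/7.72 = 8.01.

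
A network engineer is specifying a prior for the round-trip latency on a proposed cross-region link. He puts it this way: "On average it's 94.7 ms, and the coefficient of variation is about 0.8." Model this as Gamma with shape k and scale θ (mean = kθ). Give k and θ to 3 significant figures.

For Gamma(k, scale θ): mean = kθ, variance = kθ², so CV = 1/√k.
CV = 0.8, hence k = 1/CV² = 1.56.
Then θ = mean/k = 94.7/1.56 = 60.6.

k ≈ 1.56, θ ≈ 60.6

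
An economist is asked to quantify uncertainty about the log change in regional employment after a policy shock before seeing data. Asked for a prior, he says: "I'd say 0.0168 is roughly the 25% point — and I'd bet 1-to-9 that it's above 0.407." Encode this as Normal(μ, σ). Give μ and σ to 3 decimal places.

μ = 0.151, σ = 0.199

The p-quantile of Normal(μ,σ) is μ + z_p·σ, with z_{0.25} = -0.6745 and z_{0.9} = 1.282.
Eliminate σ: μ = (z₂·x₁ − z₁·x₂)/(z₂ − z₁) = (1.282·0.0168 − (-0.6745)·0.407)/1.956 = 0.151.
Then σ = (x₂ − x₁)/(z₂ − z₁) = (0.407 − 0.0168)/1.956 = 0.199.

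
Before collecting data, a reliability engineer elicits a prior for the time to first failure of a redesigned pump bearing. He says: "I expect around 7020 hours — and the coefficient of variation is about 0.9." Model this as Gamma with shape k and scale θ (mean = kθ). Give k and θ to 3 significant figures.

k ≈ 1.23, θ ≈ 5690

For Gamma(k, scale θ): mean = kθ, variance = kθ², so CV = 1/√k.
CV = 0.9, hence k = 1/CV² = 1.23.
Then θ = mean/k = 7020/1.23 = 5690.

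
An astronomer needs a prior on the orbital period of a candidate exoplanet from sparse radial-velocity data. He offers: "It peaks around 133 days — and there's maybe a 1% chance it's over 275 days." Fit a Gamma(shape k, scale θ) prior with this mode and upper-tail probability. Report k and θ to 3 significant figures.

Gamma(k,θ) with k>1 has mode (k−1)θ, so θ = 133/(k−1).
Need P(X < 275) = 0.99 with θ tied to k this way. Start at k = 2, θ = 133: P(X<275) ≈ 0.612.
Too low — raise k to concentrate. Iterating converges to k ≈ 10.2.
Then θ = 133/(10.2−1) ≈ 14.4.

k ≈ 10.2, θ ≈ 14.4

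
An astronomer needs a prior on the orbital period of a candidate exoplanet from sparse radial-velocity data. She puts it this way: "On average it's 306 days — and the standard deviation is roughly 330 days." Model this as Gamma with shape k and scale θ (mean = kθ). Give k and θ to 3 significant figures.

For Gamma(k, scale θ): mean = kθ, variance = kθ², so CV = 1/√k.
CV = SD/mean = 330/306 = 1.078, hence k = 1/CV² = 0.86.
Then θ = mean/k = 306/0.86 = 356.

k ≈ 0.86, θ ≈ 356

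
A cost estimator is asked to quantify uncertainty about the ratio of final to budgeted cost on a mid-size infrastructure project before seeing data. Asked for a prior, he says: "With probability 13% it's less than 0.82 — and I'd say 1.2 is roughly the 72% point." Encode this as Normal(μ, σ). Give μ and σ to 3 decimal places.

The p-quantile of Normal(μ,σ) is μ + z_p·σ, with z_{0.13} = -1.126 and z_{0.72} = 0.5828.
Eliminate σ: μ = (z₂·x₁ − z₁·x₂)/(z₂ − z₁) = (0.5828·0.82 − (-1.126)·1.2)/1.709 = 1.070.
Then σ = (x₂ − x₁)/(z₂ − z₁) = (1.2 − 0.82)/1.709 = 0.222.

μ = 1.070, σ = 0.222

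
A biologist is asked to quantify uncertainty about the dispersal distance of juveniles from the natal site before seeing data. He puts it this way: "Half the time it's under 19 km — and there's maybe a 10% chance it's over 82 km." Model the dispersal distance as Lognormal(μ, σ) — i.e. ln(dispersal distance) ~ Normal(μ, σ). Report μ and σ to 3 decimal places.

μ ≈ 2.944, σ ≈ 1.141

If T ~ Lognormal(μ,σ) then ln T ~ Normal(μ,σ), so the p-quantile of ln T is μ + z_p·σ.
ln(19) = 2.944 and ln(82) = 4.407; z_{0.5} = 0, z_{0.9} = 1.282.
σ = (4.407 − 2.944)/(1.282 − (0)) = 1.141.
μ = 2.944 − (0)·1.141 = 2.944.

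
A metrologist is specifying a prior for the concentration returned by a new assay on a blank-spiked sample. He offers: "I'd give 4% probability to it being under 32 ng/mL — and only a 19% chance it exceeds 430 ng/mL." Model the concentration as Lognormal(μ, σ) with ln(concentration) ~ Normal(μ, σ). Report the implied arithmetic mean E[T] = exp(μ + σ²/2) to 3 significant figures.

E[T] ≈ 294 ng/mL

If T ~ Lognormal(μ,σ) then ln T ~ Normal(μ,σ), so the p-quantile of ln T is μ + z_p·σ.
ln(32) = 3.466 and ln(430) = 6.064; z_{0.04} = -1.751, z_{0.81} = 0.8779.
σ = (6.064 − 3.466)/(0.8779 − (-1.751)) = 0.988.
μ = 3.466 − (-1.751)·0.988 = 5.196.
E[T] = exp(μ + σ²/2) = exp(5.196 + 0.4885) = 294 ng/mL.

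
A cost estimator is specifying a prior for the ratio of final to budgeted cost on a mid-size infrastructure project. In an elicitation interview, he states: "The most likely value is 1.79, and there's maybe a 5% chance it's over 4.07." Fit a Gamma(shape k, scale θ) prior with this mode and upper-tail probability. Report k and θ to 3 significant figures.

Gamma(k,θ) with k>1 has mode (k−1)θ, so θ = 1.79/(k−1).
Need P(X < 4.07) = 0.95 with θ tied to k this way. Start at k = 2, θ = 1.79: P(X<4.07) ≈ 0.663.
Too low — raise k to concentrate. Iterating converges to k ≈ 5.07.
Then θ = 1.79/(5.07−1) ≈ 0.44.

k ≈ 5.07, θ ≈ 0.44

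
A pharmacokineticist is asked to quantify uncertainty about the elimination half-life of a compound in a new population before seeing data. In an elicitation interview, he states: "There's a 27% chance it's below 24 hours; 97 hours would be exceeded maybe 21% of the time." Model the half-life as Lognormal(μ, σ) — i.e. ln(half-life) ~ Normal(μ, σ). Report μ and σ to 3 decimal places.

If T ~ Lognormal(μ,σ) then ln T ~ Normal(μ,σ), so the p-quantile of ln T is μ + z_p·σ.
ln(24) = 3.178 and ln(97) = 4.575; z_{0.27} = -0.6128, z_{0.79} = 0.8064.
σ = (4.575 − 3.178)/(0.8064 − (-0.6128)) = 0.984.
μ = 3.178 − (-0.6128)·0.984 = 3.781.

μ ≈ 3.781, σ ≈ 0.984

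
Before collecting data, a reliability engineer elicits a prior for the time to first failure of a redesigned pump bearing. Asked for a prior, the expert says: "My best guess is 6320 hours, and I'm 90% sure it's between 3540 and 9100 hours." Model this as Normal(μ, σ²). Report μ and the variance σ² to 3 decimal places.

μ = 6320.000, σ² = 2856505.590

A symmetric 90% interval runs μ ± z·σ with z = 1.645.
Half-width = 2780, so σ = 2780/1.645 = 1690.1200 and σ² = 2856505.590.
μ is the stated best guess, 6320.000.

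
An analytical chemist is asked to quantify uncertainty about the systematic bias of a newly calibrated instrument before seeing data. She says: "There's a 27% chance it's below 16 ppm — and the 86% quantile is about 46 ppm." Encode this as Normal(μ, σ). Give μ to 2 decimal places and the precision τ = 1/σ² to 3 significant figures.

The p-quantile of Normal(μ,σ) is μ + z_p·σ, with z_{0.27} = -0.6128 and z_{0.86} = 1.08.
Eliminate σ: μ = (z₂·x₁ − z₁·x₂)/(z₂ − z₁) = (1.08·16 − (-0.6128)·46)/1.693 = 26.86.
Then σ = (x₂ − x₁)/(z₂ − z₁) = (46 − 16)/1.693 = 17.72.
Precision τ = 1/σ² = 1/17.72² = 0.00319.

μ = 26.86, τ = 0.00319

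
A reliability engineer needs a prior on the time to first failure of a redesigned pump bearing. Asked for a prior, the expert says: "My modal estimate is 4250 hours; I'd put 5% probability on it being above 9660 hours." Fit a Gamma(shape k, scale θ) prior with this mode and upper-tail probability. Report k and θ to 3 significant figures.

k ≈ 5.07, θ ≈ 1040

Gamma(k,θ) with k>1 has mode (k−1)θ, so θ = 4250/(k−1).
Need P(X < 9660) = 0.95 with θ tied to k this way. Start at k = 2, θ = 4250: P(X<9660) ≈ 0.663.
Too low — raise k to concentrate. Iterating converges to k ≈ 5.07.
Then θ = 4250/(5.07−1) ≈ 1040.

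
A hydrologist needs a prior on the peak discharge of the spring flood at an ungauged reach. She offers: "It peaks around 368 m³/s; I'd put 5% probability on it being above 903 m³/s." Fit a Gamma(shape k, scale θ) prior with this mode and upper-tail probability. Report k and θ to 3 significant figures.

k ≈ 4.38, θ ≈ 109

Gamma(k,θ) with k>1 has mode (k−1)θ, so θ = 368/(k−1).
Need P(X < 903) = 0.95 with θ tied to k this way. Start at k = 2, θ = 368: P(X<903) ≈ 0.703.
Too low — raise k to concentrate. Iterating converges to k ≈ 4.38.
Then θ = 368/(4.38−1) ≈ 109.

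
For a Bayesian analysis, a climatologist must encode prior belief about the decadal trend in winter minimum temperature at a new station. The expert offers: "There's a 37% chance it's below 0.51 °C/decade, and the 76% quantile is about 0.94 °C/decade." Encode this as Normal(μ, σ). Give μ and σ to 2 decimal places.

The p-quantile of Normal(μ,σ) is μ + z_p·σ, with z_{0.37} = -0.3319 and z_{0.76} = 0.7063.
Eliminate σ: μ = (z₂·x₁ − z₁·x₂)/(z₂ − z₁) = (0.7063·0.51 − (-0.3319)·0.94)/1.038 = 0.65.
Then σ = (x₂ − x₁)/(z₂ − z₁) = (0.94 − 0.51)/1.038 = 0.41.

μ = 0.65, σ = 0.41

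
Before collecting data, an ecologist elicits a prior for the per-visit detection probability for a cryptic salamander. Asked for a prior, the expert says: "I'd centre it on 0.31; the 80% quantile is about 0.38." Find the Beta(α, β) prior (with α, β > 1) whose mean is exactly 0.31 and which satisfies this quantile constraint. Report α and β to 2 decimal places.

With mean 0.31 fixed, write α = 0.31s, β = 0.69s where s = α+β.
Need P(θ < 0.38) = 0.8 under Beta(0.31s, 0.69s). Normal approximation: (q−m)/√(m(1−m)/s) ≈ z_{0.8} = 0.842, so s ≈ 0.31·0.69·(0.842)²/(0.38−0.31)² = 30.9.
At s = 30.9: P(θ<0.38) ≈ 0.804. Adjusting to match 0.8 gives s ≈ 29.80.
So α = 0.31·29.80 ≈ 9.24, β = 0.69·29.80 ≈ 20.56.

α ≈ 9.24, β ≈ 20.56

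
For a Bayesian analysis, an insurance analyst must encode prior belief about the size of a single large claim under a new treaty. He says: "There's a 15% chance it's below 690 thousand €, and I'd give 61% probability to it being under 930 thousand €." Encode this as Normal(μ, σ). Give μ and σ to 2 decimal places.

For Normal(μ,σ), the p-quantile is μ + z_p·σ. Here z_{0.15} = -1.036, z_{0.61} = 0.2793.
So 690 = μ − 1.036σ and 930 = μ + 0.2793σ.
Subtracting: σ = (930 − 690)/(0.2793 − (-1.036)) = 182.41.
Then μ = 690 − (-1.036)·182.41 = 879.05.

μ = 879.05, σ = 182.41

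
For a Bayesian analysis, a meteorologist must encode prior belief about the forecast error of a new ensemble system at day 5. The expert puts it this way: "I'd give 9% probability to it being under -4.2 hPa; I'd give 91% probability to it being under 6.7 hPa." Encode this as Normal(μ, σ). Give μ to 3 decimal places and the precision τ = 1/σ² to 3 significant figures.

The p-quantile of Normal(μ,σ) is μ + z_p·σ, with z_{0.09} = -1.341 and z_{0.91} = 1.341.
Eliminate σ: μ = (z₂·x₁ − z₁·x₂)/(z₂ − z₁) = (1.341·-4.2 − (-1.341)·6.7)/2.682 = 1.250.
Then σ = (x₂ − x₁)/(z₂ − z₁) = (6.7 − -4.2)/2.682 = 4.065.
Precision τ = 1/σ² = 1/4.065² = 0.0605.

μ = 1.250, τ = 0.0605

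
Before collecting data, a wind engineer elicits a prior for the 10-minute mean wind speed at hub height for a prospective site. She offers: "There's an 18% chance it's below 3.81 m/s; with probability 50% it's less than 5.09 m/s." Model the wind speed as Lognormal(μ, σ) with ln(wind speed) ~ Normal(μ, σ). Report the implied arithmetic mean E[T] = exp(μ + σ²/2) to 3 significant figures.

If T ~ Lognormal(μ,σ) then ln T ~ Normal(μ,σ), so the p-quantile of ln T is μ + z_p·σ.
ln(3.81) = 1.338 and ln(5.09) = 1.627; z_{0.18} = -0.9154, z_{0.5} = 0.
σ = (1.627 − 1.338)/(0 − (-0.9154)) = 0.316.
μ = 1.338 − (-0.9154)·0.316 = 1.627.
E[T] = exp(μ + σ²/2) = exp(1.627 + 0.0501) = 5.35 m/s.

E[T] ≈ 5.35 m/s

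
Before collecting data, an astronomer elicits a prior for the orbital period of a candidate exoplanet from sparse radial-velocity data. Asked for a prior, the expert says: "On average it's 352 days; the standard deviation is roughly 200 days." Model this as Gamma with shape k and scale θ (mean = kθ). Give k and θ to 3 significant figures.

For Gamma(k, scale θ): mean = kθ, variance = kθ², so CV = 1/√k.
CV = SD/mean = 200/352 = 0.5682, hence k = 1/CV² = 3.1.
Then θ = mean/k = 352/3.1 = 114.

k ≈ 3.1, θ ≈ 114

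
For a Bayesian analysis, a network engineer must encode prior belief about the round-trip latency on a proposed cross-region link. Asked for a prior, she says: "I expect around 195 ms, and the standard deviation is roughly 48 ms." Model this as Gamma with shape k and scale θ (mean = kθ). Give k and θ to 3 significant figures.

k ≈ 16.5, θ ≈ 11.8

For Gamma(k, scale θ): mean = kθ, variance = kθ², so CV = 1/√k.
CV = SD/mean = 48/195 = 0.2462, hence k = 1/CV² = 16.5.
Then θ = mean/k = 195/16.5 = 11.8.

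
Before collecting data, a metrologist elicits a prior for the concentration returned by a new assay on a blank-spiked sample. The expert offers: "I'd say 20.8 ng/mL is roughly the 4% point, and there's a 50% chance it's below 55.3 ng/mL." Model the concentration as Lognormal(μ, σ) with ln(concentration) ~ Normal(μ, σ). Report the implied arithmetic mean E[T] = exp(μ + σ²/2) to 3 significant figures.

E[T] ≈ 64.6 ng/mL

If T ~ Lognormal(μ,σ) then ln T ~ Normal(μ,σ), so the p-quantile of ln T is μ + z_p·σ.
ln(20.8) = 3.035 and ln(55.3) = 4.013; z_{0.04} = -1.751, z_{0.5} = 0.
σ = (4.013 − 3.035)/(0 − (-1.751)) = 0.559.
μ = 3.035 − (-1.751)·0.559 = 4.013.
E[T] = exp(μ + σ²/2) = exp(4.013 + 0.1560) = 64.6 ng/mL.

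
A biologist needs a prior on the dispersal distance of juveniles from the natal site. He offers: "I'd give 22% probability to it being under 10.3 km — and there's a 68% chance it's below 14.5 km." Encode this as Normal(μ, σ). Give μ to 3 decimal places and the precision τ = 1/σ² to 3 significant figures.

The p-quantile of Normal(μ,σ) is μ + z_p·σ, with z_{0.22} = -0.7722 and z_{0.68} = 0.4677.
Eliminate σ: μ = (z₂·x₁ − z₁·x₂)/(z₂ − z₁) = (0.4677·10.3 − (-0.7722)·14.5)/1.24 = 12.916.
Then σ = (x₂ − x₁)/(z₂ − z₁) = (14.5 − 10.3)/1.24 = 3.387.
Precision τ = 1/σ² = 1/3.387² = 0.0872.

μ = 12.916, τ = 0.0872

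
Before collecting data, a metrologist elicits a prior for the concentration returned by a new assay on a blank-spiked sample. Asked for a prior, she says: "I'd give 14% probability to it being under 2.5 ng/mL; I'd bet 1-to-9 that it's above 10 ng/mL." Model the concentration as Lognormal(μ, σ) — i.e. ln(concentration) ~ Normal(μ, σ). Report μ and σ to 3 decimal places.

If T ~ Lognormal(μ,σ) then ln T ~ Normal(μ,σ), so the p-quantile of ln T is μ + z_p·σ.
ln(2.5) = 0.9163 and ln(10) = 2.303; z_{0.14} = -1.08, z_{0.9} = 1.282.
σ = (2.303 − 0.9163)/(1.282 − (-1.08)) = 0.587.
μ = 0.9163 − (-1.08)·0.587 = 1.550.

μ ≈ 1.550, σ ≈ 0.587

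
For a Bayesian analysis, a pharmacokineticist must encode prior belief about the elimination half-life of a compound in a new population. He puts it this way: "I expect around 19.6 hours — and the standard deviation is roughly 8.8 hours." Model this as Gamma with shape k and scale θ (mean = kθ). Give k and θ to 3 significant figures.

For Gamma(k, scale θ): mean = kθ, variance = kθ², so CV = 1/√k.
CV = SD/mean = 8.8/19.6 = 0.449, hence k = 1/CV² = 4.96.
Then θ = mean/k = 19.6/4.96 = 3.95.

k ≈ 4.96, θ ≈ 3.95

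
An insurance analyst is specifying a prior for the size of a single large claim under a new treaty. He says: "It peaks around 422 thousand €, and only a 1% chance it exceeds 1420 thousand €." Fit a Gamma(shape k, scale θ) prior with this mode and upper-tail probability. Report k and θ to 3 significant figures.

k ≈ 3.97, θ ≈ 142

Gamma(k,θ) with k>1 has mode (k−1)θ, so θ = 422/(k−1).
Need P(X < 1420) = 0.99 with θ tied to k this way. Start at k = 2, θ = 422: P(X<1420) ≈ 0.849.
Too low — raise k to concentrate. Iterating converges to k ≈ 3.97.
Then θ = 422/(3.97−1) ≈ 142.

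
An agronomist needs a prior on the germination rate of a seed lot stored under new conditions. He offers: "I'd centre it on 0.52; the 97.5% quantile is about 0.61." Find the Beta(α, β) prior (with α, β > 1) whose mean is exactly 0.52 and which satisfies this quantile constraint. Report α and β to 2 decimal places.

With mean 0.52 fixed, write α = 0.52s, β = 0.48s where s = α+β.
Need P(θ < 0.61) = 0.975 under Beta(0.52s, 0.48s). Normal approximation: (q−m)/√(m(1−m)/s) ≈ z_{0.975} = 1.96, so s ≈ 0.52·0.48·(1.96)²/(0.61−0.52)² = 118.4.
At s = 118.4: P(θ<0.61) ≈ 0.976. Adjusting to match 0.975 gives s ≈ 116.08.
So α = 0.52·116.08 ≈ 60.36, β = 0.48·116.08 ≈ 55.72.

α ≈ 60.36, β ≈ 55.72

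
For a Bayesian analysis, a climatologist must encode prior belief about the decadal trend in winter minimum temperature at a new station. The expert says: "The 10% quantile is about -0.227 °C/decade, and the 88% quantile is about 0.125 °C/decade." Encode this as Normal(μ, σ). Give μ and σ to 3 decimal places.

μ = -0.043, σ = 0.143

The p-quantile of Normal(μ,σ) is μ + z_p·σ, with z_{0.1} = -1.282 and z_{0.88} = 1.175.
Eliminate σ: μ = (z₂·x₁ − z₁·x₂)/(z₂ − z₁) = (1.175·-0.227 − (-1.282)·0.125)/2.457 = -0.043.
Then σ = (x₂ − x₁)/(z₂ − z₁) = (0.125 − -0.227)/2.457 = 0.143.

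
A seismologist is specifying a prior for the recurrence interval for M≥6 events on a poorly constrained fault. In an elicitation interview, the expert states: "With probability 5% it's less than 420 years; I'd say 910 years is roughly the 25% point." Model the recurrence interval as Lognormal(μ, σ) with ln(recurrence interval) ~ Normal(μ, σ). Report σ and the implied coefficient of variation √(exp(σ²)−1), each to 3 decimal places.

If T ~ Lognormal(μ,σ) then ln T ~ Normal(μ,σ), so the p-quantile of ln T is μ + z_p·σ.
ln(420) = 6.04 and ln(910) = 6.813; z_{0.05} = -1.645, z_{0.25} = -0.6745.
σ = (6.813 − 6.04)/(-0.6745 − (-1.645)) = 0.797.
μ = 6.04 − (-1.645)·0.797 = 7.351.
CV = √(exp(σ²)−1) = √(exp(0.6349)−1) = 0.942.

σ ≈ 0.797, CV ≈ 0.942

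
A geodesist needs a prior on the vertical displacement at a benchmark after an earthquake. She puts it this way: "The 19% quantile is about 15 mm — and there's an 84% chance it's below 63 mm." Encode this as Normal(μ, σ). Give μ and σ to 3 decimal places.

μ = 37.506, σ = 25.636

For Normal(μ,σ), the p-quantile is μ + z_p·σ. Here z_{0.19} = -0.8779, z_{0.84} = 0.9945.
So 15 = μ − 0.8779σ and 63 = μ + 0.9945σ.
Subtracting: σ = (63 − 15)/(0.9945 − (-0.8779)) = 25.636.
Then μ = 15 − (-0.8779)·25.636 = 37.506.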